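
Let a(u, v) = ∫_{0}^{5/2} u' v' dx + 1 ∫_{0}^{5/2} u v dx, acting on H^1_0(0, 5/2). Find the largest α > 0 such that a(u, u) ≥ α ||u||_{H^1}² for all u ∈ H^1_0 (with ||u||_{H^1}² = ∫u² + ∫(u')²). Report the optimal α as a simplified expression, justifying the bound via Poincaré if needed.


α = 1

Coercivity of a(·,·) on H^1_0(0, 5/2) means a(u, u) ≥ α ||u||_{H^1}² for every u ∈ H^1_0.
The interval has length L = 5/2, and Poincaré/coercivity depend only on L. Here a(u, u) = ∫(u')² + (1)·∫u².
Here c = 1 ≥ 1, so a(u,u) = ∫(u')² + c∫u² ≥ ∫(u')² + ∫u² = ||u||_{H^1}², i.e. α = 1 works. No larger α is possible: a(u,u) ≥ α||u||_{H^1}² means (1−α)∫(u')² ≥ (α−c)∫u², and for the modes u_n = sin(nπ(x−x₀)/L) (x₀ the left endpoint) one has ∫u_n²/∫(u_n')² = (L/(nπ))² → 0, so a(u_n,u_n)/||u_n||_{H^1}² → 1. Hence the optimal constant is α = 1.
Therefore α = 1.


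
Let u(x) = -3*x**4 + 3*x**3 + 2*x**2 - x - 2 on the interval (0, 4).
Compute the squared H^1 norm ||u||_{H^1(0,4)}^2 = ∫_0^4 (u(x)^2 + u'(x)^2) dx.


||u||_{H^1}^2 = 2194028/7

The H^1 norm (squared) on an interval (0, L) is
  ||u||_{H^1}^2 = ∫_0^L u(x)^2 dx + ∫_0^L u'(x)^2 dx.
Compute u'(x) = -12*x**3 + 9*x**2 + 4*x - 1.
Then u(x)^2 = 9*x**8 - 18*x**7 - 3*x**6 + 18*x**5 + 10*x**4 - 16*x**3 - 7*x**2 + 4*x + 4 and u'(x)^2 = 144*x**6 - 216*x**5 - 15*x**4 + 96*x**3 - 2*x**2 - 8*x + 1.
Integrate each monomial from 0 to 4 using ∫_0^4 c·x^n dx = c·4^(n+1)/(n+1):
  ∫_0^4 u(x)^2 dx = ∫_0^4 (9*x^8 - 18*x^7 - 3*x^6 + 18*x^5 + 10*x^4 - 16*x^3 - 7*x^2 + 4*x + 4) dx. Term by term:
    ∫_0^4 9*x^8 dx = 262144;  ∫_0^4 -18*x^7 dx = -147456;  ∫_0^4 -3*x^6 dx = -49152/7;
    ∫_0^4 18*x^5 dx = 12288;  ∫_0^4 10*x^4 dx = 2048;  ∫_0^4 -16*x^3 dx = -1024;
    ∫_0^4 -7*x^2 dx = -448/3;  ∫_0^4 4*x dx = 32;  ∫_0^4 4 dx = 16.
  Sum: 262144 − 147456 − 49152/7 + 12288 + 2048 − 1024 − 448/3 + 32 + 16 = 2538416/21.
  ∫_0^4 u'(x)^2 dx = ∫_0^4 (144*x^6 - 216*x^5 - 15*x^4 + 96*x^3 - 2*x^2 - 8*x + 1) dx. Term by term:
    ∫_0^4 144*x^6 dx = 2359296/7;  ∫_0^4 -216*x^5 dx = -147456;  ∫_0^4 -15*x^4 dx = -3072;
    ∫_0^4 96*x^3 dx = 6144;  ∫_0^4 -2*x^2 dx = -128/3;  ∫_0^4 -8*x dx = -64;
    ∫_0^4 1 dx = 4.
  Sum: 2359296/7 − 147456 − 3072 + 6144 − 128/3 − 64 + 4 = 4043668/21.
Adding: ||u||_{H^1}^2 = 2538416/21 + 4043668/21 = 2194028/7.


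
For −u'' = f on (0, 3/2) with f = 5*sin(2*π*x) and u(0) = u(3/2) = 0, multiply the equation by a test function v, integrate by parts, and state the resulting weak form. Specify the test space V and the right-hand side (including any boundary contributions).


V = H^1_0(0, 3/2) (so v(0) = v(3/2) = 0); weak form: ∫_0^3/2 u'v' dx = ∫_0^3/2 (5*sin(2*π*x)) v dx for all v ∈ V.

Multiply both sides by a test function v and integrate from 0 to 3/2:
  ∫_0^3/2 −u''(x) v(x) dx = ∫_0^3/2 f(x) v(x) dx.
Integrate the LHS by parts once:
  ∫_0^3/2 −u'' v dx = −[u'(x) v(x)]_0^3/2 + ∫_0^3/2 u'(x) v'(x) dx.
Thus ∫_0^3/2 u'(x) v'(x) dx = ∫_0^3/2 f(x) v(x) dx + [u'(x) v(x)]_0^3/2.
Choose V so that boundary terms are either known or forced to vanish.
u is Dirichlet: u(0) = u(3/2) = 0. Let V = H^1_0(0, 3/2); then v(0) = v(3/2) = 0, and [u' v]_0^3/2 = 0.
Weak formulation: find u (satisfying any essential BC) such that ∫_0^3/2 u'(x) v'(x) dx = ∫_0^3/2 f v dx for all v ∈ V.
Substituting f(x) = 5*sin(2*π*x), the right-hand side is ∫_0^3/2 (5*sin(2*π*x)) v dx.


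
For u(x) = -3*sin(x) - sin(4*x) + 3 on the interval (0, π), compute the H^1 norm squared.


||u||_{H^1(0,π)}^2 = -36 + 53*π/2

u'(x) = -3*cos(x) - 4*cos(4*x).
Expand u² and (u')² and integrate term by term on (0, π), using: for integers n ≥ 1, ∫_0^π sin²(nx) dx = ∫_0^π cos²(nx) dx = π/2; for n ≠ n', ∫_0^π sin(nx)sin(n'x) dx = ∫_0^π cos(nx)cos(n'x) dx = 0; and by product-to-sum, ∫_0^π sin(nx)cos(n'x) dx = ½∫_0^π [sin((n+n')x) + sin((n−n')x)] dx, which is 0 when n+n' is even and 2n/(n²−n'²) when n+n' is odd (it need not vanish on (0, π)). For the constant mode: ∫_0^π 1 dx = π, ∫_0^π cos(nx) dx = 0, ∫_0^π sin(nx) dx = (1−(−1)^n)/n.
  u² squared terms: (3)²·∫1 dx = 9·π = 9*π;  (-1)²·∫sin(4x)² dx = 1·π/2 = π/2;  (-3)²·∫sin(x)² dx = 9·π/2 = 9*π/2.
  u² cross terms: 2·(3)·(-1)·∫1·sin(4x) dx = -6·(0) = 0;  2·(3)·(-3)·∫1·sin(x) dx = -18·(2) = -36;  2·(-1)·(-3)·∫sin(4x)·sin(x) dx = 6·(0) = 0.
  So ∫_0^π u² dx = 9*π + π/2 + 9*π/2 + 0 − 36 + 0 = -36 + 14*π.
  (u')² squared terms: (-4)²·∫cos(4x)² dx = 16·π/2 = 8*π;  (-3)²·∫cos(x)² dx = 9·π/2 = 9*π/2.
  (u')² cross terms: 2·(-4)·(-3)·∫cos(4x)·cos(x) dx = 24·(0) = 0.
  So ∫_0^π (u')² dx = 8*π + 9*π/2 + 0 = 25*π/2.
||u||_{H^1}^2 = (-36 + 14*π) + (25*π/2) = -36 + 53*π/2.


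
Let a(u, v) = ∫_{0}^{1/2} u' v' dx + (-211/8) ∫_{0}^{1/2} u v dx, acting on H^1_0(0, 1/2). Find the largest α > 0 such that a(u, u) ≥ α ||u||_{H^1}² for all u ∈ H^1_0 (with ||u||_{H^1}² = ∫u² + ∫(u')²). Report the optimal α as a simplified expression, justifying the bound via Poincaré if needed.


α = (-211 + 32*π^2)/(8*(1 + 4*π^2))

Coercivity of a(·,·) on H^1_0(0, 1/2) means a(u, u) ≥ α ||u||_{H^1}² for every u ∈ H^1_0.
The interval has length L = 1/2, and Poincaré/coercivity depend only on L. Here a(u, u) = ∫(u')² + (-211/8)·∫u².
Here c = -211/8 < 0 with |c| < (π/L)² = 4*π^2, so coercivity still holds. The condition a(u,u) ≥ α||u||_{H^1}² reads (1−α)∫(u')² ≥ (α−c)∫u². Any admissible α is ≤ 1 (rapidly oscillating u have ∫u²/∫(u')² → 0), and α = 1 would force 0 ≥ (1−c)∫u², impossible since c < 1; so 1−α > 0. By the sharp Poincaré inequality on H^1_0 of an interval of length L, ∫(u')² ≥ (π/L)²∫u² with equality for the first sine mode sin(π(x−x₀)/L) (x₀ the left endpoint), so the inequality holds for all u iff (1−α)(π/L)² ≥ α − c, i.e. α ≤ ((π/L)² + c)/((π/L)² + 1) = (1 + c(L/π)²)/(1 + (L/π)²). (Direct route, valid since c ≤ 0: Poincaré gives c∫u² ≥ c(L/π)²∫(u')², so a(u,u) ≥ (1 + c(L/π)²)∫(u')², while ||u||_{H^1}² ≤ (1 + (L/π)²)∫(u')²; dividing yields the same α.) With (π/L)² = 4*π^2 and c = -211/8, the largest admissible constant is α = ((π/L)² + c)/((π/L)² + 1).
Simplifying, α = (-211 + 32*π^2)/(8*(1 + 4*π^2)).


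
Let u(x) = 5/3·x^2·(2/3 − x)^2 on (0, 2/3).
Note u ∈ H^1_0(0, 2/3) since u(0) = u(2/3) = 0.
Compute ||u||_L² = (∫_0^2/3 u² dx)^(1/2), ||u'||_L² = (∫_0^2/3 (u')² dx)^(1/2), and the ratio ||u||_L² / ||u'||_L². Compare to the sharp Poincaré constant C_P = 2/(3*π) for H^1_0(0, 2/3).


||u||_L² / ||u'||_L² = sqrt(3)/9 < C_P = 2/(3*π).

u(x) = 5/3·x^2·(2/3 − x)^2, so u'(x) = 20*x*(3*x - 2)*(3*x - 1)/27.
u(x) = 5/3·x^2·(2/3 − x)^2 vanishes at x = 0 and x = 2/3, so u ∈ H^1_0(0, 2/3). Differentiate via the product rule and integrate the resulting polynomials term by term.
  ∫_0^2/3 u² dx = ∫_0^2/3 (25*x^8/9 - 200*x^7/27 + 200*x^6/27 - 800*x^5/243 + 400*x^4/729) dx. Term by term:
    ∫_0^2/3 25*x^8/9 dx = 12800/1594323;  ∫_0^2/3 -200*x^7/27 dx = -6400/177147;  ∫_0^2/3 200*x^6/27 dx = 25600/413343;
    ∫_0^2/3 -800*x^5/243 dx = -25600/531441;  ∫_0^2/3 400*x^4/729 dx = 2560/177147.
  Sum: 12800/1594323 − 6400/177147 + 25600/413343 − 25600/531441 + 2560/177147 = 1280/11160261.
  ∫_0^2/3 (u')² dx = ∫_0^2/3 (400*x^6/9 - 800*x^5/9 + 5200*x^4/81 - 1600*x^3/81 + 1600*x^2/729) dx. Term by term:
    ∫_0^2/3 400*x^6/9 dx = 51200/137781;  ∫_0^2/3 -800*x^5/9 dx = -25600/19683;  ∫_0^2/3 5200*x^4/81 dx = 33280/19683;
    ∫_0^2/3 -1600*x^3/81 dx = -6400/6561;  ∫_0^2/3 1600*x^2/729 dx = 12800/59049.
  Sum: 51200/137781 − 25600/19683 + 33280/19683 − 6400/6561 + 12800/59049 = 1280/413343.
∫_0^2/3 u² dx = 1280/11160261, so ||u||_L² = 16*sqrt(105)/15309.
∫_0^2/3 (u')² dx = 1280/413343, so ||u'||_L² = 16*sqrt(35)/1701.
Ratio ||u||_L² / ||u'||_L² = sqrt(3)/9.
Sharp Poincaré constant on H^1_0(0, 2/3) is C_P = L/π = 2/(3*π), achieved by sin(3*π/2·x).
A polynomial bump cannot attain the sharp Poincaré constant (only the first sine eigenfunction does), so the ratio is strictly less than C_P, consistent with ||u||_L² ≤ C_P ||u'||_L².


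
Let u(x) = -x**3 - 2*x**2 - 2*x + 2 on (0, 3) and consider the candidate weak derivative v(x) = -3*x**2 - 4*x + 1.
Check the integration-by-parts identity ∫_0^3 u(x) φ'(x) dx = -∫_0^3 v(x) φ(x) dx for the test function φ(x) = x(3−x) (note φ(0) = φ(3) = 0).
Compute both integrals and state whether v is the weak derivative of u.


LHS = 1449/20, RHS = 1179/20. No, v is not the weak derivative of u.

u(x) = -x**3 - 2*x**2 - 2*x + 2, classical derivative u'(x) = -3*x**2 - 4*x - 2.
φ(x) = x(3−x), so φ'(x) = 3 - 2*x.
Note φ(0) = φ(3) = 0, so the boundary term u·φ vanishes.
LHS = ∫_0^3 u(x) φ'(x) dx = ∫_0^3 (2*x^4 + x^3 - 2*x^2 - 10*x + 6) dx. Term by term:
  ∫_0^3 2*x^4 dx = 486/5;  ∫_0^3 x^3 dx = 81/4;  ∫_0^3 -2*x^2 dx = -18;
  ∫_0^3 -10*x dx = -45;  ∫_0^3 6 dx = 18.
Sum: 486/5 + 81/4 − 18 − 45 + 18 = 1449/20.
So LHS = 1449/20.
∫_0^3 v(x) φ(x) dx = ∫_0^3 (3*x^4 - 5*x^3 - 13*x^2 + 3*x) dx. Term by term:
  ∫_0^3 3*x^4 dx = 729/5;  ∫_0^3 -5*x^3 dx = -405/4;  ∫_0^3 -13*x^2 dx = -117;
  ∫_0^3 3*x dx = 27/2.
Sum: 729/5 − 405/4 − 117 + 27/2 = -1179/20.
So RHS = -∫_0^3 v(x) φ(x) dx = 1179/20.
LHS − RHS = 27/2 ≠ 0, so the identity fails.
(For a valid weak derivative the identity must hold for EVERY test function, in particular this one. The failure shows v is NOT the weak derivative of u.)
Correct weak derivative would be u'(x) = -3*x**2 - 4*x - 2.


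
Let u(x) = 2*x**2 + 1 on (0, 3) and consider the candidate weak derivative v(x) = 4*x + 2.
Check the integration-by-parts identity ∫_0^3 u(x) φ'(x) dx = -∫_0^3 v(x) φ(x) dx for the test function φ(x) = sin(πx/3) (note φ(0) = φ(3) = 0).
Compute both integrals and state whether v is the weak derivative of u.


LHS = -36/π, RHS = -48/π. No, v is not the weak derivative of u.

u(x) = 2*x**2 + 1, classical derivative u'(x) = 4*x.
φ(x) = sin(πx/3), so φ'(x) = π*cos(π*x/3)/3.
Note φ(0) = φ(3) = 0, so the boundary term u·φ vanishes.
LHS = ∫_0^3 u(x) φ'(x) dx = ∫_0^3 (2*π*x^2*cos(π*x/3)/3 + π*cos(π*x/3)/3) dx. Term by term:
  ∫_0^3 π*cos(π*x/3)/3 dx = 0;  ∫_0^3 2*π*x^2*cos(π*x/3)/3 dx = -36/π.
Sum: 0 − 36/π = -36/π.
So LHS = -36/π.
∫_0^3 v(x) φ(x) dx = ∫_0^3 (4*x*sin(π*x/3) + 2*sin(π*x/3)) dx. Term by term:
  ∫_0^3 2*sin(π*x/3) dx = 12/π;  ∫_0^3 4*x*sin(π*x/3) dx = 36/π.
Sum: 12/π + 36/π = 48/π.
So RHS = -∫_0^3 v(x) φ(x) dx = -48/π.
LHS − RHS = 12/π ≠ 0, so the identity fails.
(For a valid weak derivative the identity must hold for EVERY test function, in particular this one. The failure shows v is NOT the weak derivative of u.)
Correct weak derivative would be u'(x) = 4*x.


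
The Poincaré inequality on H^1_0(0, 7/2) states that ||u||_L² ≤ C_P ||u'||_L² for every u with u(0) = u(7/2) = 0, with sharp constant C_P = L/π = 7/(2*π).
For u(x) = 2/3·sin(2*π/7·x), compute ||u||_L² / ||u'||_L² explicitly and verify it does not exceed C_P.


||u||_L² / ||u'||_L² = 7/(2*π) = C_P.

u(x) = 2/3·sin(2*π/7·x), so u'(x) = 4*π*cos(2*π*x/7)/21.
Writing u(x) = A·sin(kπx/L) with A = 2/3 and k = 1, use ∫_0^L sin²(kπx/L) dx = L/2 and ∫_0^L cos²(kπx/L) dx = L/2.
u² = 4/9·sin²(2*π/7·x) and (u')² = 16*π^2/441·cos²(2*π/7·x), and each of sin², cos² integrates to L/2 = 7/4 over (0, 7/2).
∫_0^7/2 u² dx = 7/9, so ||u||_L² = sqrt(7)/3.
∫_0^7/2 (u')² dx = 4*π^2/63, so ||u'||_L² = 2*sqrt(7)*π/21.
Ratio ||u||_L² / ||u'||_L² = 7/(2*π).
Sharp Poincaré constant on H^1_0(0, 7/2) is C_P = L/π = 7/(2*π), achieved by sin(2*π/7·x).
This is the k = 1 eigenfunction (up to amplitude), so the ratio equals the sharp Poincaré constant exactly.


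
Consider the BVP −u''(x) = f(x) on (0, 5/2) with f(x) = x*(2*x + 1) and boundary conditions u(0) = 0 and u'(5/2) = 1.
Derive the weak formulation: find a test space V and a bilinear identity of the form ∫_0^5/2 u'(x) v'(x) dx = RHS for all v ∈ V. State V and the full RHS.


V = {v ∈ H^1(0, 5/2) : v(0) = 0} (test functions vanish at x = 0 where u is specified); weak form: ∫_0^5/2 u'v' dx = ∫_0^5/2 (x*(2*x + 1)) v dx + v(5/2) for all v ∈ V.

Multiply both sides by a test function v and integrate from 0 to 5/2:
  ∫_0^5/2 −u''(x) v(x) dx = ∫_0^5/2 f(x) v(x) dx.
Integrate the LHS by parts once:
  ∫_0^5/2 −u'' v dx = −[u'(x) v(x)]_0^5/2 + ∫_0^5/2 u'(x) v'(x) dx.
Thus ∫_0^5/2 u'(x) v'(x) dx = ∫_0^5/2 f(x) v(x) dx + [u'(x) v(x)]_0^5/2.
Choose V so that boundary terms are either known or forced to vanish.
Mixed BC: u(0) = 0 (Dirichlet) and u'(5/2) = 1 (Neumann). Define V = {v ∈ H^1(0, 5/2) : v(0) = 0}. Then [u' v]_0^5/2 = u'(5/2)·v(5/2) − u'(0)·0 = v(5/2).
Weak formulation: find u (satisfying any essential BC) such that ∫_0^5/2 u'(x) v'(x) dx = ∫_0^5/2 f v dx + v(5/2) for all v ∈ V (Dirichlet at 0 absorbed into V; Neumann datum at x = 5/2 contributes the boundary term).
Substituting f(x) = x*(2*x + 1), the right-hand side is ∫_0^5/2 (x*(2*x + 1)) v dx + v(5/2).


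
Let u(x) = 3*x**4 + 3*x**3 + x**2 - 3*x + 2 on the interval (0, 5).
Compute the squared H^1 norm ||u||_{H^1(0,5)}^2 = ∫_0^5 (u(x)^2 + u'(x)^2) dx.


||u||_{H^1}^2 = 437545135/84

The H^1 norm (squared) on an interval (0, L) is
  ||u||_{H^1}^2 = ∫_0^L u(x)^2 dx + ∫_0^L u'(x)^2 dx.
Compute u'(x) = 12*x**3 + 9*x**2 + 2*x - 3.
Then u(x)^2 = 9*x**8 + 18*x**7 + 15*x**6 - 12*x**5 - 5*x**4 + 6*x**3 + 13*x**2 - 12*x + 4 and u'(x)^2 = 144*x**6 + 216*x**5 + 129*x**4 - 36*x**3 - 50*x**2 - 12*x + 9.
Integrate each monomial from 0 to 5 using ∫_0^5 c·x^n dx = c·5^(n+1)/(n+1):
  ∫_0^5 u(x)^2 dx = ∫_0^5 (9*x^8 + 18*x^7 + 15*x^6 - 12*x^5 - 5*x^4 + 6*x^3 + 13*x^2 - 12*x + 4) dx. Term by term:
    ∫_0^5 9*x^8 dx = 1953125;  ∫_0^5 18*x^7 dx = 3515625/4;  ∫_0^5 15*x^6 dx = 1171875/7;
    ∫_0^5 -12*x^5 dx = -31250;  ∫_0^5 -5*x^4 dx = -3125;  ∫_0^5 6*x^3 dx = 1875/2;
    ∫_0^5 13*x^2 dx = 1625/3;  ∫_0^5 -12*x dx = -150;  ∫_0^5 4 dx = 20.
  Sum: 1953125 + 3515625/4 + 1171875/7 − 31250 − 3125 + 1875/2 + 1625/3 − 150 + 20 = 249178955/84.
  ∫_0^5 u'(x)^2 dx = ∫_0^5 (144*x^6 + 216*x^5 + 129*x^4 - 36*x^3 - 50*x^2 - 12*x + 9) dx. Term by term:
    ∫_0^5 144*x^6 dx = 11250000/7;  ∫_0^5 216*x^5 dx = 562500;  ∫_0^5 129*x^4 dx = 80625;
    ∫_0^5 -36*x^3 dx = -5625;  ∫_0^5 -50*x^2 dx = -6250/3;  ∫_0^5 -12*x dx = -150;
    ∫_0^5 9 dx = 45.
  Sum: 11250000/7 + 562500 + 80625 − 5625 − 6250/3 − 150 + 45 = 47091545/21.
Adding: ||u||_{H^1}^2 = 249178955/84 + 47091545/21 = 437545135/84.


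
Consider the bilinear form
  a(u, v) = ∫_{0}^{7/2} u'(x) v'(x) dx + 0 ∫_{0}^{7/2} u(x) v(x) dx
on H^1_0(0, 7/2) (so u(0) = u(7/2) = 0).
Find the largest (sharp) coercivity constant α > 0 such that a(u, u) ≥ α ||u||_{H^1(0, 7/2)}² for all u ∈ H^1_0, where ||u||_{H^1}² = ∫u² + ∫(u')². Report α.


α = 4*π^2/(4*π^2 + 49)

Coercivity of a(·,·) on H^1_0(0, 7/2) means a(u, u) ≥ α ||u||_{H^1}² for every u ∈ H^1_0.
The interval has length L = 7/2, and Poincaré/coercivity depend only on L. Here a(u, u) = ∫(u')² + (0)·∫u².
Here c = 0, so a(u,u) = ∫(u')² alone. The condition a(u,u) ≥ α||u||_{H^1}² reads (1−α)∫(u')² ≥ (α−c)∫u². Any admissible α is ≤ 1 (rapidly oscillating u have ∫u²/∫(u')² → 0), and α = 1 would force 0 ≥ (1−c)∫u², impossible since c < 1; so 1−α > 0. By the sharp Poincaré inequality on H^1_0 of an interval of length L, ∫(u')² ≥ (π/L)²∫u² with equality for the first sine mode sin(π(x−x₀)/L) (x₀ the left endpoint), so the inequality holds for all u iff (1−α)(π/L)² ≥ α − c, i.e. α ≤ ((π/L)² + c)/((π/L)² + 1) = (1 + c(L/π)²)/(1 + (L/π)²). (Direct route, valid since c ≤ 0: Poincaré gives c∫u² ≥ c(L/π)²∫(u')², so a(u,u) ≥ (1 + c(L/π)²)∫(u')², while ||u||_{H^1}² ≤ (1 + (L/π)²)∫(u')²; dividing yields the same α.) With (π/L)² = 4*π^2/49 and c = 0, the largest admissible constant is α = ((π/L)² + c)/((π/L)² + 1).
Simplifying, α = 4*π^2/(4*π^2 + 49).


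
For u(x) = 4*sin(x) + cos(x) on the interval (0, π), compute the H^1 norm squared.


||u||_{H^1(0,π)}^2 = 17*π

u'(x) = -sin(x) + 4*cos(x).
Expand u² and (u')² and integrate term by term on (0, π), using: for integers n ≥ 1, ∫_0^π sin²(nx) dx = ∫_0^π cos²(nx) dx = π/2; for n ≠ n', ∫_0^π sin(nx)sin(n'x) dx = ∫_0^π cos(nx)cos(n'x) dx = 0; and by product-to-sum, ∫_0^π sin(nx)cos(n'x) dx = ½∫_0^π [sin((n+n')x) + sin((n−n')x)] dx, which is 0 when n+n' is even and 2n/(n²−n'²) when n+n' is odd (it need not vanish on (0, π)).
  u² squared terms: (4)²·∫sin(x)² dx = 16·π/2 = 8*π;  (1)²·∫cos(x)² dx = 1·π/2 = π/2.
  u² cross terms: 2·(4)·(1)·∫sin(x)·cos(x) dx = 8·(0) = 0.
  So ∫_0^π u² dx = 8*π + π/2 + 0 = 17*π/2.
  (u')² squared terms: (-1)²·∫sin(x)² dx = 1·π/2 = π/2;  (4)²·∫cos(x)² dx = 16·π/2 = 8*π.
  (u')² cross terms: 2·(-1)·(4)·∫sin(x)·cos(x) dx = -8·(0) = 0.
  So ∫_0^π (u')² dx = π/2 + 8*π + 0 = 17*π/2.
||u||_{H^1}^2 = (17*π/2) + (17*π/2) = 17*π.


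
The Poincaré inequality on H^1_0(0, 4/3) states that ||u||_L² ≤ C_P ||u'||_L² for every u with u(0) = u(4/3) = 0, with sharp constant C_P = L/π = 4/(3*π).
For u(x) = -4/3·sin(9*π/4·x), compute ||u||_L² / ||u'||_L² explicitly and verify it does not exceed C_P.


||u||_L² / ||u'||_L² = 4/(9*π) < C_P = 4/(3*π).

u(x) = -4/3·sin(9*π/4·x), so u'(x) = -3*π*cos(9*π*x/4).
Writing u(x) = A·sin(kπx/L) with A = -4/3 and k = 3, use ∫_0^L sin²(kπx/L) dx = L/2 and ∫_0^L cos²(kπx/L) dx = L/2.
u² = 16/9·sin²(9*π/4·x) and (u')² = 9*π^2·cos²(9*π/4·x), and each of sin², cos² integrates to L/2 = 2/3 over (0, 4/3).
∫_0^4/3 u² dx = 32/27, so ||u||_L² = 4*sqrt(6)/9.
∫_0^4/3 (u')² dx = 6*π^2, so ||u'||_L² = sqrt(6)*π.
Ratio ||u||_L² / ||u'||_L² = 4/(9*π).
Sharp Poincaré constant on H^1_0(0, 4/3) is C_P = L/π = 4/(3*π), achieved by sin(3*π/4·x).
This is the k = 3 harmonic; the ratio L/(kπ) is strictly less than C_P = L/π, consistent with the sharp inequality ||u||_L² ≤ C_P ||u'||_L².


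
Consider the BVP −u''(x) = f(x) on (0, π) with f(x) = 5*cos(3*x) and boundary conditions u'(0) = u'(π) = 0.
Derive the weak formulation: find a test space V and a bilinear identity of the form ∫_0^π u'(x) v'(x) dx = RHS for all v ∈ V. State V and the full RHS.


V = H^1(0, π) (no boundary constraint on v; u is determined up to an additive constant); weak form: ∫_0^π u'v' dx = ∫_0^π (5*cos(3*x)) v dx for all v ∈ V.

Multiply both sides by a test function v and integrate from 0 to π:
  ∫_0^π −u''(x) v(x) dx = ∫_0^π f(x) v(x) dx.
Integrate the LHS by parts once:
  ∫_0^π −u'' v dx = −[u'(x) v(x)]_0^π + ∫_0^π u'(x) v'(x) dx.
Thus ∫_0^π u'(x) v'(x) dx = ∫_0^π f(x) v(x) dx + [u'(x) v(x)]_0^π.
Choose V so that boundary terms are either known or forced to vanish.
u has homogeneous Neumann: u'(0) = u'(π) = 0. So [u' v]_0^π = 0·v(π) − 0·v(0) = 0 for any v; take V = H^1(0, π).
Weak formulation: find u (satisfying any essential BC) such that ∫_0^π u'(x) v'(x) dx = ∫_0^π f v dx for all v ∈ V (homogeneous Neumann, so boundary terms vanish).
Substituting f(x) = 5*cos(3*x), the right-hand side is ∫_0^π (5*cos(3*x)) v dx.
Compatibility check (pure Neumann): taking v ≡ 1 ∈ V gives 0 = ∫_0^π f dx + (0) − (0), i.e. ∫_0^π f dx must equal u'(0) − u'(π) = 0. Indeed ∫_0^π (5*cos(3*x)) dx = 0, so the data are compatible. The solution is then unique only up to an additive constant (fix it e.g. by requiring ∫_0^π u dx = 0).


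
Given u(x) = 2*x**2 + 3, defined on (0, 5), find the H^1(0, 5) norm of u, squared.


||u||_{H^1}^2 = 11135/3

The H^1 norm (squared) on an interval (0, L) is
  ||u||_{H^1}^2 = ∫_0^L u(x)^2 dx + ∫_0^L u'(x)^2 dx.
Compute u'(x) = 4*x.
Then u(x)^2 = 4*x**4 + 12*x**2 + 9 and u'(x)^2 = 16*x**2.
Integrate each monomial from 0 to 5 using ∫_0^5 c·x^n dx = c·5^(n+1)/(n+1):
  ∫_0^5 u(x)^2 dx = ∫_0^5 (4*x^4 + 12*x^2 + 9) dx. Term by term:
    ∫_0^5 4*x^4 dx = 2500;  ∫_0^5 12*x^2 dx = 500;  ∫_0^5 9 dx = 45.
  Sum: 2500 + 500 + 45 = 3045.
  ∫_0^5 u'(x)^2 dx = ∫_0^5 (16*x^2) dx. Term by term:
    ∫_0^5 16*x^2 dx = 2000/3.
Adding: ||u||_{H^1}^2 = 3045 + 2000/3 = 11135/3.


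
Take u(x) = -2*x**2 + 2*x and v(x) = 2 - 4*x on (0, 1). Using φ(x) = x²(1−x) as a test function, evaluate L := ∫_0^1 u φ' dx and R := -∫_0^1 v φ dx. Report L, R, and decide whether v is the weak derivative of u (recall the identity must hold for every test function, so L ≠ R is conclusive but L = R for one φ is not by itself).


LHS = 1/30, RHS = 1/30. Yes, v = u' weakly.

u(x) = -2*x**2 + 2*x, classical derivative u'(x) = 2 - 4*x.
φ(x) = x²(1−x), so φ'(x) = x*(2 - 3*x).
Note φ(0) = φ(1) = 0, so the boundary term u·φ vanishes.
LHS = ∫_0^1 u(x) φ'(x) dx = ∫_0^1 (6*x^4 - 10*x^3 + 4*x^2) dx. Term by term:
  ∫_0^1 6*x^4 dx = 6/5;  ∫_0^1 -10*x^3 dx = -5/2;  ∫_0^1 4*x^2 dx = 4/3.
Sum: 6/5 − 5/2 + 4/3 = 1/30.
So LHS = 1/30.
∫_0^1 v(x) φ(x) dx = ∫_0^1 (4*x^4 - 6*x^3 + 2*x^2) dx. Term by term:
  ∫_0^1 4*x^4 dx = 4/5;  ∫_0^1 -6*x^3 dx = -3/2;  ∫_0^1 2*x^2 dx = 2/3.
Sum: 4/5 − 3/2 + 2/3 = -1/30.
So RHS = -∫_0^1 v(x) φ(x) dx = 1/30.
LHS = RHS, so the identity holds for this test φ.
Moreover u is smooth here and v(x) = u'(x) = 2 - 4*x pointwise, so the identity holds for every test function. Hence v is the weak derivative of u.


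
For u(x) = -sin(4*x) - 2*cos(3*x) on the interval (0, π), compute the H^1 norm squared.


||u||_{H^1(0,π)}^2 = 320/7 + 57*π/2

u'(x) = 6*sin(3*x) - 4*cos(4*x).
Expand u² and (u')² and integrate term by term on (0, π), using: for integers n ≥ 1, ∫_0^π sin²(nx) dx = ∫_0^π cos²(nx) dx = π/2; for n ≠ n', ∫_0^π sin(nx)sin(n'x) dx = ∫_0^π cos(nx)cos(n'x) dx = 0; and by product-to-sum, ∫_0^π sin(nx)cos(n'x) dx = ½∫_0^π [sin((n+n')x) + sin((n−n')x)] dx, which is 0 when n+n' is even and 2n/(n²−n'²) when n+n' is odd (it need not vanish on (0, π)).
  u² squared terms: (-1)²·∫sin(4x)² dx = 1·π/2 = π/2;  (-2)²·∫cos(3x)² dx = 4·π/2 = 2*π.
  u² cross terms: 2·(-1)·(-2)·∫sin(4x)·cos(3x) dx = 4·(8/7) = 32/7.
  So ∫_0^π u² dx = π/2 + 2*π + 32/7 = 32/7 + 5*π/2.
  (u')² squared terms: (-4)²·∫cos(4x)² dx = 16·π/2 = 8*π;  (6)²·∫sin(3x)² dx = 36·π/2 = 18*π.
  (u')² cross terms: 2·(-4)·(6)·∫cos(4x)·sin(3x) dx = -48·(-6/7) = 288/7.
  So ∫_0^π (u')² dx = 8*π + 18*π + 288/7 = 288/7 + 26*π.
||u||_{H^1}^2 = (32/7 + 5*π/2) + (288/7 + 26*π) = 320/7 + 57*π/2.


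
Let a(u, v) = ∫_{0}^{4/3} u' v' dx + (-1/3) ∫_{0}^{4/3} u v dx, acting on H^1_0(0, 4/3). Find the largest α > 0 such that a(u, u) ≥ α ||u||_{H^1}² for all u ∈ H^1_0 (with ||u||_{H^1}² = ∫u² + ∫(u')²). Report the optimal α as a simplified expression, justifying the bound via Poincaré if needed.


α = (-16 + 27*π^2)/(3*(16 + 9*π^2))

Coercivity of a(·,·) on H^1_0(0, 4/3) means a(u, u) ≥ α ||u||_{H^1}² for every u ∈ H^1_0.
The interval has length L = 4/3, and Poincaré/coercivity depend only on L. Here a(u, u) = ∫(u')² + (-1/3)·∫u².
Here c = -1/3 < 0 with |c| < (π/L)² = 9*π^2/16, so coercivity still holds. The condition a(u,u) ≥ α||u||_{H^1}² reads (1−α)∫(u')² ≥ (α−c)∫u². Any admissible α is ≤ 1 (rapidly oscillating u have ∫u²/∫(u')² → 0), and α = 1 would force 0 ≥ (1−c)∫u², impossible since c < 1; so 1−α > 0. By the sharp Poincaré inequality on H^1_0 of an interval of length L, ∫(u')² ≥ (π/L)²∫u² with equality for the first sine mode sin(π(x−x₀)/L) (x₀ the left endpoint), so the inequality holds for all u iff (1−α)(π/L)² ≥ α − c, i.e. α ≤ ((π/L)² + c)/((π/L)² + 1) = (1 + c(L/π)²)/(1 + (L/π)²). (Direct route, valid since c ≤ 0: Poincaré gives c∫u² ≥ c(L/π)²∫(u')², so a(u,u) ≥ (1 + c(L/π)²)∫(u')², while ||u||_{H^1}² ≤ (1 + (L/π)²)∫(u')²; dividing yields the same α.) With (π/L)² = 9*π^2/16 and c = -1/3, the largest admissible constant is α = ((π/L)² + c)/((π/L)² + 1).
Simplifying, α = (-16 + 27*π^2)/(3*(16 + 9*π^2)).


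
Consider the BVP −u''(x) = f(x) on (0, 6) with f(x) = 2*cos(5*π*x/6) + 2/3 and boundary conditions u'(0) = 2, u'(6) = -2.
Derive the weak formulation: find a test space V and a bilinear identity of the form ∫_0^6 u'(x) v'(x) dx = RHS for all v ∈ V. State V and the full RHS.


V = H^1(0, 6) (v unrestricted at boundary; u is determined up to an additive constant); weak form: ∫_0^6 u'v' dx = ∫_0^6 (2*cos(5*π*x/6) + 2/3) v dx − 2·v(6) − 2·v(0) for all v ∈ V.

Multiply both sides by a test function v and integrate from 0 to 6:
  ∫_0^6 −u''(x) v(x) dx = ∫_0^6 f(x) v(x) dx.
Integrate the LHS by parts once:
  ∫_0^6 −u'' v dx = −[u'(x) v(x)]_0^6 + ∫_0^6 u'(x) v'(x) dx.
Thus ∫_0^6 u'(x) v'(x) dx = ∫_0^6 f(x) v(x) dx + [u'(x) v(x)]_0^6.
Choose V so that boundary terms are either known or forced to vanish.
u has inhomogeneous Neumann u'(0) = 2, u'(6) = -2. [u' v]_0^6 = (-2)·v(6) − (2)·v(0) = − 2·v(6) − 2·v(0). Take V = H^1(0, 6); boundary term becomes part of RHS.
Weak formulation: find u (satisfying any essential BC) such that ∫_0^6 u'(x) v'(x) dx = ∫_0^6 f v dx − 2·v(6) − 2·v(0) for all v ∈ V (Neumann data are natural BCs: they enter the RHS as boundary terms).
Substituting f(x) = 2*cos(5*π*x/6) + 2/3, the right-hand side is ∫_0^6 (2*cos(5*π*x/6) + 2/3) v dx − 2·v(6) − 2·v(0).
Compatibility check (pure Neumann): taking v ≡ 1 ∈ V gives 0 = ∫_0^6 f dx + (-2) − (2), i.e. ∫_0^6 f dx must equal u'(0) − u'(6) = 4. Indeed ∫_0^6 (2*cos(5*π*x/6) + 2/3) dx = 4, so the data are compatible. The solution is then unique only up to an additive constant (fix it e.g. by requiring ∫_0^6 u dx = 0).


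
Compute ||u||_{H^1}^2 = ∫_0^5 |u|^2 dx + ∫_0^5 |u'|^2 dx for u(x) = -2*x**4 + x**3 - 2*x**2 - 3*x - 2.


||u||_{H^1}^2 = 181291765/126

The H^1 norm (squared) on an interval (0, L) is
  ||u||_{H^1}^2 = ∫_0^L u(x)^2 dx + ∫_0^L u'(x)^2 dx.
Compute u'(x) = -8*x**3 + 3*x**2 - 4*x - 3.
Then u(x)^2 = 4*x**8 - 4*x**7 + 9*x**6 + 8*x**5 + 6*x**4 + 8*x**3 + 17*x**2 + 12*x + 4 and u'(x)^2 = 64*x**6 - 48*x**5 + 73*x**4 + 24*x**3 - 2*x**2 + 24*x + 9.
Integrate each monomial from 0 to 5 using ∫_0^5 c·x^n dx = c·5^(n+1)/(n+1):
  ∫_0^5 u(x)^2 dx = ∫_0^5 (4*x^8 - 4*x^7 + 9*x^6 + 8*x^5 + 6*x^4 + 8*x^3 + 17*x^2 + 12*x + 4) dx. Term by term:
    ∫_0^5 4*x^8 dx = 7812500/9;  ∫_0^5 -4*x^7 dx = -390625/2;  ∫_0^5 9*x^6 dx = 703125/7;
    ∫_0^5 8*x^5 dx = 62500/3;  ∫_0^5 6*x^4 dx = 3750;  ∫_0^5 8*x^3 dx = 1250;
    ∫_0^5 17*x^2 dx = 2125/3;  ∫_0^5 12*x dx = 150;  ∫_0^5 4 dx = 20.
  Sum: 7812500/9 − 390625/2 + 703125/7 + 62500/3 + 3750 + 1250 + 2125/3 + 150 + 20 = 100787545/126.
  ∫_0^5 u'(x)^2 dx = ∫_0^5 (64*x^6 - 48*x^5 + 73*x^4 + 24*x^3 - 2*x^2 + 24*x + 9) dx. Term by term:
    ∫_0^5 64*x^6 dx = 5000000/7;  ∫_0^5 -48*x^5 dx = -125000;  ∫_0^5 73*x^4 dx = 45625;
    ∫_0^5 24*x^3 dx = 3750;  ∫_0^5 -2*x^2 dx = -250/3;  ∫_0^5 24*x dx = 300;
    ∫_0^5 9 dx = 45.
  Sum: 5000000/7 − 125000 + 45625 + 3750 − 250/3 + 300 + 45 = 13417370/21.
Adding: ||u||_{H^1}^2 = 100787545/126 + 13417370/21 = 181291765/126.


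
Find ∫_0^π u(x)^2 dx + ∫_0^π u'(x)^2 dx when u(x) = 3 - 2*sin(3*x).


||u||_{H^1(0,π)}^2 = -8 + 29*π

u'(x) = -6*cos(3*x).
Expand u² and (u')² and integrate term by term on (0, π), using: for integers n ≥ 1, ∫_0^π sin²(nx) dx = ∫_0^π cos²(nx) dx = π/2; for n ≠ n', ∫_0^π sin(nx)sin(n'x) dx = ∫_0^π cos(nx)cos(n'x) dx = 0; and by product-to-sum, ∫_0^π sin(nx)cos(n'x) dx = ½∫_0^π [sin((n+n')x) + sin((n−n')x)] dx, which is 0 when n+n' is even and 2n/(n²−n'²) when n+n' is odd (it need not vanish on (0, π)). For the constant mode: ∫_0^π 1 dx = π, ∫_0^π cos(nx) dx = 0, ∫_0^π sin(nx) dx = (1−(−1)^n)/n.
  u² squared terms: (3)²·∫1 dx = 9·π = 9*π;  (-2)²·∫sin(3x)² dx = 4·π/2 = 2*π.
  u² cross terms: 2·(3)·(-2)·∫1·sin(3x) dx = -12·(2/3) = -8.
  So ∫_0^π u² dx = 9*π + 2*π − 8 = -8 + 11*π.
  (u')² squared terms: (-6)²·∫cos(3x)² dx = 36·π/2 = 18*π.
  So ∫_0^π (u')² dx = 18*π.
||u||_{H^1}^2 = (-8 + 11*π) + (18*π) = -8 + 29*π.


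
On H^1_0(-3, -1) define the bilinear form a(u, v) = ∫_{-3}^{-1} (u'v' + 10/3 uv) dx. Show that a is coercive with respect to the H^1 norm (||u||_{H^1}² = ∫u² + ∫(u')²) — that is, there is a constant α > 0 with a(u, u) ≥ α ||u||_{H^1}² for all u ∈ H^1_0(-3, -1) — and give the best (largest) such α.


α = 1

Coercivity of a(·,·) on H^1_0(-3, -1) means a(u, u) ≥ α ||u||_{H^1}² for every u ∈ H^1_0.
The interval has length L = 2, and Poincaré/coercivity depend only on L. Here a(u, u) = ∫(u')² + (10/3)·∫u².
Here c = 10/3 ≥ 1, so a(u,u) = ∫(u')² + c∫u² ≥ ∫(u')² + ∫u² = ||u||_{H^1}², i.e. α = 1 works. No larger α is possible: a(u,u) ≥ α||u||_{H^1}² means (1−α)∫(u')² ≥ (α−c)∫u², and for the modes u_n = sin(nπ(x−x₀)/L) (x₀ the left endpoint) one has ∫u_n²/∫(u_n')² = (L/(nπ))² → 0, so a(u_n,u_n)/||u_n||_{H^1}² → 1. Hence the optimal constant is α = 1.
Therefore α = 1.


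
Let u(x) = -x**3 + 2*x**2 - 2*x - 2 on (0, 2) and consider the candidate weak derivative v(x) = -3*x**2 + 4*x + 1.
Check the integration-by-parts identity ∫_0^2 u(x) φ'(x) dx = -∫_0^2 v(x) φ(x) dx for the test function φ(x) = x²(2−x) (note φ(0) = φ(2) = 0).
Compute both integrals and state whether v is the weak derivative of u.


LHS = 8/3, RHS = -4/3. No, v is not the weak derivative of u.

u(x) = -x**3 + 2*x**2 - 2*x - 2, classical derivative u'(x) = -3*x**2 + 4*x - 2.
φ(x) = x²(2−x), so φ'(x) = x*(4 - 3*x).
Note φ(0) = φ(2) = 0, so the boundary term u·φ vanishes.
LHS = ∫_0^2 u(x) φ'(x) dx = ∫_0^2 (3*x^5 - 10*x^4 + 14*x^3 - 2*x^2 - 8*x) dx. Term by term:
  ∫_0^2 3*x^5 dx = 32;  ∫_0^2 -10*x^4 dx = -64;  ∫_0^2 14*x^3 dx = 56;
  ∫_0^2 -2*x^2 dx = -16/3;  ∫_0^2 -8*x dx = -16.
Sum: 32 − 64 + 56 − 16/3 − 16 = 8/3.
So LHS = 8/3.
∫_0^2 v(x) φ(x) dx = ∫_0^2 (3*x^5 - 10*x^4 + 7*x^3 + 2*x^2) dx. Term by term:
  ∫_0^2 3*x^5 dx = 32;  ∫_0^2 -10*x^4 dx = -64;  ∫_0^2 7*x^3 dx = 28;
  ∫_0^2 2*x^2 dx = 16/3.
Sum: 32 − 64 + 28 + 16/3 = 4/3.
So RHS = -∫_0^2 v(x) φ(x) dx = -4/3.
LHS − RHS = 4 ≠ 0, so the identity fails.
(For a valid weak derivative the identity must hold for EVERY test function, in particular this one. The failure shows v is NOT the weak derivative of u.)
Correct weak derivative would be u'(x) = -3*x**2 + 4*x - 2.


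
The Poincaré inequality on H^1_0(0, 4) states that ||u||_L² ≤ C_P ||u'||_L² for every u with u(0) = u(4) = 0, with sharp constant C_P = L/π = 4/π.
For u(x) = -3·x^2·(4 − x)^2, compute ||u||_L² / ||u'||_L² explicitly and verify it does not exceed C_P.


||u||_L² / ||u'||_L² = 2*sqrt(3)/3 < C_P = 4/π.

u(x) = -3·x^2·(4 − x)^2, so u'(x) = 12*x*(-x^2 + 6*x - 8).
u(x) = -3·x^2·(4 − x)^2 vanishes at x = 0 and x = 4, so u ∈ H^1_0(0, 4). Differentiate via the product rule and integrate the resulting polynomials term by term.
  ∫_0^4 u² dx = ∫_0^4 (9*x^8 - 144*x^7 + 864*x^6 - 2304*x^5 + 2304*x^4) dx. Term by term:
    ∫_0^4 9*x^8 dx = 262144;  ∫_0^4 -144*x^7 dx = -1179648;  ∫_0^4 864*x^6 dx = 14155776/7;
    ∫_0^4 -2304*x^5 dx = -1572864;  ∫_0^4 2304*x^4 dx = 2359296/5.
  Sum: 262144 − 1179648 + 14155776/7 − 1572864 + 2359296/5 = 131072/35.
  ∫_0^4 (u')² dx = ∫_0^4 (144*x^6 - 1728*x^5 + 7488*x^4 - 13824*x^3 + 9216*x^2) dx. Term by term:
    ∫_0^4 144*x^6 dx = 2359296/7;  ∫_0^4 -1728*x^5 dx = -1179648;  ∫_0^4 7488*x^4 dx = 7667712/5;
    ∫_0^4 -13824*x^3 dx = -884736;  ∫_0^4 9216*x^2 dx = 196608.
  Sum: 2359296/7 − 1179648 + 7667712/5 − 884736 + 196608 = 98304/35.
∫_0^4 u² dx = 131072/35, so ||u||_L² = 256*sqrt(70)/35.
∫_0^4 (u')² dx = 98304/35, so ||u'||_L² = 128*sqrt(210)/35.
Ratio ||u||_L² / ||u'||_L² = 2*sqrt(3)/3.
Sharp Poincaré constant on H^1_0(0, 4) is C_P = L/π = 4/π, achieved by sin(π/4·x).
A polynomial bump cannot attain the sharp Poincaré constant (only the first sine eigenfunction does), so the ratio is strictly less than C_P, consistent with ||u||_L² ≤ C_P ||u'||_L².


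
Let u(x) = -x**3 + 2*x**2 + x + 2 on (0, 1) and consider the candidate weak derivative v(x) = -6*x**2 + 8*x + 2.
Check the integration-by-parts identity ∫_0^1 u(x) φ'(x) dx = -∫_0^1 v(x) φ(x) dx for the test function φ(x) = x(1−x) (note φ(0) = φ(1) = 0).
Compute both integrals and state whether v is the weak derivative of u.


LHS = -7/20, RHS = -7/10. No, v is not the weak derivative of u.

u(x) = -x**3 + 2*x**2 + x + 2, classical derivative u'(x) = -3*x**2 + 4*x + 1.
φ(x) = x(1−x), so φ'(x) = 1 - 2*x.
Note φ(0) = φ(1) = 0, so the boundary term u·φ vanishes.
LHS = ∫_0^1 u(x) φ'(x) dx = ∫_0^1 (2*x^4 - 5*x^3 - 3*x + 2) dx. Term by term:
  ∫_0^1 2*x^4 dx = 2/5;  ∫_0^1 -5*x^3 dx = -5/4;  ∫_0^1 -3*x dx = -3/2;
  ∫_0^1 2 dx = 2.
Sum: 2/5 − 5/4 − 3/2 + 2 = -7/20.
So LHS = -7/20.
∫_0^1 v(x) φ(x) dx = ∫_0^1 (6*x^4 - 14*x^3 + 6*x^2 + 2*x) dx. Term by term:
  ∫_0^1 6*x^4 dx = 6/5;  ∫_0^1 -14*x^3 dx = -7/2;  ∫_0^1 6*x^2 dx = 2;
  ∫_0^1 2*x dx = 1.
Sum: 6/5 − 7/2 + 2 + 1 = 7/10.
So RHS = -∫_0^1 v(x) φ(x) dx = -7/10.
LHS − RHS = 7/20 ≠ 0, so the identity fails.
(For a valid weak derivative the identity must hold for EVERY test function, in particular this one. The failure shows v is NOT the weak derivative of u.)
Correct weak derivative would be u'(x) = -3*x**2 + 4*x + 1.


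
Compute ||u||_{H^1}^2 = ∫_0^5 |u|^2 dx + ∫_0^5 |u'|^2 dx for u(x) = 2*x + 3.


||u||_{H^1}^2 = 1145/3

The H^1 norm (squared) on an interval (0, L) is
  ||u||_{H^1}^2 = ∫_0^L u(x)^2 dx + ∫_0^L u'(x)^2 dx.
Compute u'(x) = 2.
Then u(x)^2 = 4*x**2 + 12*x + 9 and u'(x)^2 = 4.
Integrate each monomial from 0 to 5 using ∫_0^5 c·x^n dx = c·5^(n+1)/(n+1):
  ∫_0^5 u(x)^2 dx = ∫_0^5 (4*x^2 + 12*x + 9) dx. Term by term:
    ∫_0^5 4*x^2 dx = 500/3;  ∫_0^5 12*x dx = 150;  ∫_0^5 9 dx = 45.
  Sum: 500/3 + 150 + 45 = 1085/3.
  ∫_0^5 u'(x)^2 dx = ∫_0^5 (4) dx. Term by term:
    ∫_0^5 4 dx = 20.
Adding: ||u||_{H^1}^2 = 1085/3 + 20 = 1145/3.


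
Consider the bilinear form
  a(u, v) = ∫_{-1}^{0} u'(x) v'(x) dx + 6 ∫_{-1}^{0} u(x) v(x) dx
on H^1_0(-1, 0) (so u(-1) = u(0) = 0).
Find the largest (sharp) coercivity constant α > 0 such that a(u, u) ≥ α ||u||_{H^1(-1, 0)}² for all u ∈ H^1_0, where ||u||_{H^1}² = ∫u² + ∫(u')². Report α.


α = 1

Coercivity of a(·,·) on H^1_0(-1, 0) means a(u, u) ≥ α ||u||_{H^1}² for every u ∈ H^1_0.
The interval has length L = 1, and Poincaré/coercivity depend only on L. Here a(u, u) = ∫(u')² + (6)·∫u².
Here c = 6 ≥ 1, so a(u,u) = ∫(u')² + c∫u² ≥ ∫(u')² + ∫u² = ||u||_{H^1}², i.e. α = 1 works. No larger α is possible: a(u,u) ≥ α||u||_{H^1}² means (1−α)∫(u')² ≥ (α−c)∫u², and for the modes u_n = sin(nπ(x−x₀)/L) (x₀ the left endpoint) one has ∫u_n²/∫(u_n')² = (L/(nπ))² → 0, so a(u_n,u_n)/||u_n||_{H^1}² → 1. Hence the optimal constant is α = 1.
Therefore α = 1.


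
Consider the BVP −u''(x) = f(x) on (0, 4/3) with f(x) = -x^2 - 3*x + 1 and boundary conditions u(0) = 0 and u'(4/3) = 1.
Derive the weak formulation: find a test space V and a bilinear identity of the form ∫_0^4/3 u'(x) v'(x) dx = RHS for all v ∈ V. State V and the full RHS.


V = {v ∈ H^1(0, 4/3) : v(0) = 0} (test functions vanish at x = 0 where u is specified); weak form: ∫_0^4/3 u'v' dx = ∫_0^4/3 (-x^2 - 3*x + 1) v dx + v(4/3) for all v ∈ V.

Multiply both sides by a test function v and integrate from 0 to 4/3:
  ∫_0^4/3 −u''(x) v(x) dx = ∫_0^4/3 f(x) v(x) dx.
Integrate the LHS by parts once:
  ∫_0^4/3 −u'' v dx = −[u'(x) v(x)]_0^4/3 + ∫_0^4/3 u'(x) v'(x) dx.
Thus ∫_0^4/3 u'(x) v'(x) dx = ∫_0^4/3 f(x) v(x) dx + [u'(x) v(x)]_0^4/3.
Choose V so that boundary terms are either known or forced to vanish.
Mixed BC: u(0) = 0 (Dirichlet) and u'(4/3) = 1 (Neumann). Define V = {v ∈ H^1(0, 4/3) : v(0) = 0}. Then [u' v]_0^4/3 = u'(4/3)·v(4/3) − u'(0)·0 = v(4/3).
Weak formulation: find u (satisfying any essential BC) such that ∫_0^4/3 u'(x) v'(x) dx = ∫_0^4/3 f v dx + v(4/3) for all v ∈ V (Dirichlet at 0 absorbed into V; Neumann datum at x = 4/3 contributes the boundary term).
Substituting f(x) = -x^2 - 3*x + 1, the right-hand side is ∫_0^4/3 (-x^2 - 3*x + 1) v dx + v(4/3).


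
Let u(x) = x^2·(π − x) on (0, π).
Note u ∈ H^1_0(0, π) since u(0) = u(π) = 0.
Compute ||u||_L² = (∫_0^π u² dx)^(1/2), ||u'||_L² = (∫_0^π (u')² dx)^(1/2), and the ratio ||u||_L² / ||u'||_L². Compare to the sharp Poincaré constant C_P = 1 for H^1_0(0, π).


||u||_L² / ||u'||_L² = sqrt(14)*π/14 < C_P = 1.

u(x) = x^2·(π − x), so u'(x) = x*(-3*x + 2*π).
u(x) = x^2·(π − x) vanishes at x = 0 and x = π, so u ∈ H^1_0(0, π). Differentiate via the product rule and integrate the resulting polynomials term by term.
  ∫_0^π u² dx = ∫_0^π (x^6 - 2*π*x^5 + π^2*x^4) dx. Term by term:
    ∫_0^π x^6 dx = π^7/7;  ∫_0^π -2*π*x^5 dx = -π^7/3;  ∫_0^π π^2*x^4 dx = π^7/5.
  Sum: π^7/7 − π^7/3 + π^7/5 = π^7/105.
  ∫_0^π (u')² dx = ∫_0^π (9*x^4 - 12*π*x^3 + 4*π^2*x^2) dx. Term by term:
    ∫_0^π 9*x^4 dx = 9*π^5/5;  ∫_0^π -12*π*x^3 dx = -3*π^5;  ∫_0^π 4*π^2*x^2 dx = 4*π^5/3.
  Sum: 9*π^5/5 − 3*π^5 + 4*π^5/3 = 2*π^5/15.
∫_0^π u² dx = π^7/105, so ||u||_L² = sqrt(105)*π^(7/2)/105.
∫_0^π (u')² dx = 2*π^5/15, so ||u'||_L² = sqrt(30)*π^(5/2)/15.
Ratio ||u||_L² / ||u'||_L² = sqrt(14)*π/14.
Sharp Poincaré constant on H^1_0(0, π) is C_P = L/π = 1, achieved by sin(x).
A polynomial bump cannot attain the sharp Poincaré constant (only the first sine eigenfunction does), so the ratio is strictly less than C_P, consistent with ||u||_L² ≤ C_P ||u'||_L².


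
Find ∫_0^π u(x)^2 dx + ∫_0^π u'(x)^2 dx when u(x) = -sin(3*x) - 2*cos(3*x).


||u||_{H^1(0,π)}^2 = 25*π

u'(x) = 6*sin(3*x) - 3*cos(3*x).
Expand u² and (u')² and integrate term by term on (0, π), using: for integers n ≥ 1, ∫_0^π sin²(nx) dx = ∫_0^π cos²(nx) dx = π/2; for n ≠ n', ∫_0^π sin(nx)sin(n'x) dx = ∫_0^π cos(nx)cos(n'x) dx = 0; and by product-to-sum, ∫_0^π sin(nx)cos(n'x) dx = ½∫_0^π [sin((n+n')x) + sin((n−n')x)] dx, which is 0 when n+n' is even and 2n/(n²−n'²) when n+n' is odd (it need not vanish on (0, π)).
  u² squared terms: (-1)²·∫sin(3x)² dx = 1·π/2 = π/2;  (-2)²·∫cos(3x)² dx = 4·π/2 = 2*π.
  u² cross terms: 2·(-1)·(-2)·∫sin(3x)·cos(3x) dx = 4·(0) = 0.
  So ∫_0^π u² dx = π/2 + 2*π + 0 = 5*π/2.
  (u')² squared terms: (-3)²·∫cos(3x)² dx = 9·π/2 = 9*π/2;  (6)²·∫sin(3x)² dx = 36·π/2 = 18*π.
  (u')² cross terms: 2·(-3)·(6)·∫cos(3x)·sin(3x) dx = -36·(0) = 0.
  So ∫_0^π (u')² dx = 9*π/2 + 18*π + 0 = 45*π/2.
||u||_{H^1}^2 = (5*π/2) + (45*π/2) = 25*π.


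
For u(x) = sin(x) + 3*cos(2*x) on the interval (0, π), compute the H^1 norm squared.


||u||_{H^1(0,π)}^2 = -20 + 47*π/2

u'(x) = -6*sin(2*x) + cos(x).
Expand u² and (u')² and integrate term by term on (0, π), using: for integers n ≥ 1, ∫_0^π sin²(nx) dx = ∫_0^π cos²(nx) dx = π/2; for n ≠ n', ∫_0^π sin(nx)sin(n'x) dx = ∫_0^π cos(nx)cos(n'x) dx = 0; and by product-to-sum, ∫_0^π sin(nx)cos(n'x) dx = ½∫_0^π [sin((n+n')x) + sin((n−n')x)] dx, which is 0 when n+n' is even and 2n/(n²−n'²) when n+n' is odd (it need not vanish on (0, π)).
  u² squared terms: (3)²·∫cos(2x)² dx = 9·π/2 = 9*π/2;  (1)²·∫sin(x)² dx = 1·π/2 = π/2.
  u² cross terms: 2·(3)·(1)·∫cos(2x)·sin(x) dx = 6·(-2/3) = -4.
  So ∫_0^π u² dx = 9*π/2 + π/2 − 4 = -4 + 5*π.
  (u')² squared terms: (-6)²·∫sin(2x)² dx = 36·π/2 = 18*π;  (1)²·∫cos(x)² dx = 1·π/2 = π/2.
  (u')² cross terms: 2·(-6)·(1)·∫sin(2x)·cos(x) dx = -12·(4/3) = -16.
  So ∫_0^π (u')² dx = 18*π + π/2 − 16 = -16 + 37*π/2.
||u||_{H^1}^2 = (-4 + 5*π) + (-16 + 37*π/2) = -20 + 47*π/2.
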